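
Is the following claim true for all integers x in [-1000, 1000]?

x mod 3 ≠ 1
The claim fails at x = 1:
x = 1: LHS = 1 mod 3 = 1; 1 ≠ 1 — FAILS

Because a single integer refutes it, the statement is false.

Answer: False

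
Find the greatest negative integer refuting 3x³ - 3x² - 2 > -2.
Testing negative integers from -1 downward:
x = -1: LHS = 3·(-1)³ - 3·(-1)² - 2 = -8; -8 > -2 — FAILS  ← closest negative counterexample to 0

Answer: x = -1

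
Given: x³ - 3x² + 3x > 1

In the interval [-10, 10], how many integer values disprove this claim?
Counterexamples in [-10, 10]: {-10, -9, -8, -7, -6, -5, -4, -3, -2, -1, 0, 1}.

Counting them gives 12 values.

Answer: 12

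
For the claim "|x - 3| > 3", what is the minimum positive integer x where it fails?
Testing positive integers:
x = 1: LHS = |1 - 3| = |-2| = 2; 2 > 3 — FAILS  ← smallest positive counterexample

Answer: x = 1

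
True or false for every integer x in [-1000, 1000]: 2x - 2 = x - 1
The claim fails at x = 0:
x = 0: LHS = 2·0 - 2 = -2, RHS = 0 - 1 = -1; -2 = -1 — FAILS

Because a single integer refutes it, the statement is false.

Answer: False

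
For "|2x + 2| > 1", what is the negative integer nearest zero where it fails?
Testing negative integers from -1 downward:
x = -1: LHS = |2·(-1) + 2| = |0| = 0; 0 > 1 — FAILS  ← closest negative counterexample to 0

Answer: x = -1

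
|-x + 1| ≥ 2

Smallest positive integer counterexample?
Testing positive integers:
x = 1: LHS = |-1 + 1| = |0| = 0; 0 ≥ 2 — FAILS  ← smallest positive counterexample

Answer: x = 1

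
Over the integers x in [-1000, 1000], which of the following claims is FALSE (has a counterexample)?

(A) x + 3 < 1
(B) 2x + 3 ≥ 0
(A) x = 0: LHS = 0 + 3 = 3; 3 < 1 — FAILS
(B) x = -2: LHS = 2·(-2) + 3 = -1; -1 ≥ 0 — FAILS

Answer: Both A and B are false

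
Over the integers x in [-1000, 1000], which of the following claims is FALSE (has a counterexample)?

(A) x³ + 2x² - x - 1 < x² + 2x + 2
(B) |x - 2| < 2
(A) x = -1: LHS = (-1)³ + 2·(-1)² - (-1) - 1 = 1, RHS = (-1)² + 2·(-1) + 2 = 1; 1 < 1 — FAILS
(B) x = 0: LHS = |0 - 2| = |-2| = 2; 2 < 2 — FAILS

Answer: Both A and B are false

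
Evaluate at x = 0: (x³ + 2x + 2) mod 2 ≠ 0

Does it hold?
x = 0: LHS = (0³ + 2·0 + 2) mod 2 = 2 mod 2 = 0; 0 ≠ 0 — FAILS

The relation fails at x = 0, so x = 0 is a counterexample.

Answer: No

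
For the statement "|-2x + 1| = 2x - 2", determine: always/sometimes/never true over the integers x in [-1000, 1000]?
Over all integers in [-1000, 1000], LHS − RHS is always positive; it is smallest at x = 1, where it equals 1:
x = 1: LHS = |-2·1 + 1| = |-1| = 1, RHS = 2·1 - 2 = 0; 1 = 0 — FAILS
At the ends of the range:
x = -1000: LHS = |-2·(-1000) + 1| = |2001| = 2001, RHS = 2·(-1000) - 2 = -2002; 2001 = -2002 — FAILS
x = 1000: LHS = |-2·1000 + 1| = |-1999| = 1999, RHS = 2·1000 - 2 = 1998; 1999 = 1998 — FAILS
Hence LHS − RHS is never 0, i.e. the two sides are never equal, so the claimed relation (=) fails for every integer in [-1000, 1000].

No integer in the range satisfies it.

Answer: Never true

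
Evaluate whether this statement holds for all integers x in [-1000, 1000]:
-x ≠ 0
The claim fails at x = 0:
x = 0: LHS = -0 = 0; 0 ≠ 0 — FAILS

Because a single integer refutes it, the statement is false.

Answer: False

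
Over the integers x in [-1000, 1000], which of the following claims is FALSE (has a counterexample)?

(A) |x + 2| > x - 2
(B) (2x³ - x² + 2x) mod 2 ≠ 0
(A) Over all integers in [-1000, 1000], LHS − RHS is smallest at x = 0, where it equals 4:
x = 0: LHS = |0 + 2| = |2| = 2, RHS = 0 - 2 = -2; 2 > -2 — holds
At the ends of the range:
x = -1000: LHS = |(-1000) + 2| = |-998| = 998, RHS = (-1000) - 2 = -1002; 998 > -1002 — holds
x = 1000: LHS = |1000 + 2| = |1002| = 1002, RHS = 1000 - 2 = 998; 1002 > 998 — holds
Hence LHS − RHS is never zero or negative, i.e. LHS > RHS throughout, so the relation holds for every integer in [-1000, 1000].

(B) x = 0: LHS = (2·0³ - 0² + 2·0) mod 2 = 0 mod 2 = 0; 0 ≠ 0 — FAILS

Only (B) has a counterexample.

Answer: B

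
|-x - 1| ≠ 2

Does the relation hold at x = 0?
x = 0: LHS = |-0 - 1| = |-1| = 1; 1 ≠ 2 — holds

The relation is satisfied at x = 0.

Answer: Yes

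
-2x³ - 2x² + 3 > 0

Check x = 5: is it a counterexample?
Substitute x = 5 into the relation:
x = 5: LHS = -2·5³ - 2·5² + 3 = -297; -297 > 0 — FAILS

Since the claim fails at x = 5, this value is a counterexample.

Answer: Yes, x = 5 is a counterexample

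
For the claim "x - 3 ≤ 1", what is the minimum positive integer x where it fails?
Testing positive integers:
x = 1: LHS = 1 - 3 = -2; -2 ≤ 1 — holds
x = 2: LHS = 2 - 3 = -1; -1 ≤ 1 — holds
x = 3: LHS = 3 - 3 = 0; 0 ≤ 1 — holds
x = 4: LHS = 4 - 3 = 1; 1 ≤ 1 — holds
x = 5: LHS = 5 - 3 = 2; 2 ≤ 1 — FAILS  ← smallest positive counterexample

Answer: x = 5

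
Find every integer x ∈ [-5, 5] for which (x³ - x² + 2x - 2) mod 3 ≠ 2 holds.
For a polynomial with integer coefficients, its value mod 3 depends only on x mod 3, so it suffices to check one representative of each residue class, x = 0, 1, 2:
x = 0: LHS = (0³ - 0² + 2·0 - 2) mod 3 = (-2) mod 3 = 1; 1 ≠ 2 — holds
x = 1: LHS = (1³ - 1² + 2·1 - 2) mod 3 = 0 mod 3 = 0; 0 ≠ 2 — holds
x = 2: LHS = (2³ - 2² + 2·2 - 2) mod 3 = 6 mod 3 = 0; 0 ≠ 2 — holds
The relation holds in every residue class, so the relation holds for every integer in [-5, 5].

Answer: All integers in [-5, 5]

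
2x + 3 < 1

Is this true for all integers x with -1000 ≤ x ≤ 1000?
The claim fails at x = 0:
x = 0: LHS = 2·0 + 3 = 3; 3 < 1 — FAILS

Because a single integer refutes it, the statement is false.

Answer: False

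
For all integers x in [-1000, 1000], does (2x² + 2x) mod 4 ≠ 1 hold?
For a polynomial with integer coefficients, its value mod 4 depends only on x mod 4, so it suffices to check one representative of each residue class, x = 0, 1, 2, 3:
x = 0: LHS = (2·0² + 2·0) mod 4 = 0 mod 4 = 0; 0 ≠ 1 — holds
x = 1: LHS = (2·1² + 2·1) mod 4 = 4 mod 4 = 0; 0 ≠ 1 — holds
x = 2: LHS = (2·2² + 2·2) mod 4 = 12 mod 4 = 0; 0 ≠ 1 — holds
x = 3: LHS = (2·3² + 2·3) mod 4 = 24 mod 4 = 0; 0 ≠ 1 — holds
The relation holds in every residue class, so the relation holds for every integer in [-1000, 1000].

No counterexample exists.

Answer: True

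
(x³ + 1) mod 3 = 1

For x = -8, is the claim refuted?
Substitute x = -8 into the relation:
x = -8: LHS = ((-8)³ + 1) mod 3 = (-511) mod 3 = 2; 2 = 1 — FAILS

Since the claim fails at x = -8, this value is a counterexample.

Answer: Yes, x = -8 is a counterexample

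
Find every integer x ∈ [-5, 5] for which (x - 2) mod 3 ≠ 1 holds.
Holds for: {-5, -4, -2, -1, 1, 2, 4, 5}
Fails for: {-3, 0, 3}

Answer: {-5, -4, -2, -1, 1, 2, 4, 5}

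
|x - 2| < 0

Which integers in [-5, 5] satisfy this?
An absolute value is never negative, so the left side is ≥ 0 for every x, while the right side is 0. Tightest case in [-5, 5] is x = 2:
x = 2: LHS = |2 - 2| = |0| = 0; 0 < 0 — FAILS
Hence LHS − RHS is never negative, i.e. LHS ≥ RHS throughout, so the claimed relation (<) fails for every integer in [-5, 5].

Answer: None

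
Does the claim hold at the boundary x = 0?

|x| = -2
x = 0: LHS = |0| = 0; 0 = -2 — FAILS

The relation fails at x = 0, so x = 0 is a counterexample.

Answer: No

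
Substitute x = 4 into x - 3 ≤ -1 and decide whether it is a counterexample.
Substitute x = 4 into the relation:
x = 4: LHS = 4 - 3 = 1; 1 ≤ -1 — FAILS

Since the claim fails at x = 4, this value is a counterexample.

Answer: Yes, x = 4 is a counterexample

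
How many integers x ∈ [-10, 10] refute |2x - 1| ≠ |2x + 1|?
Counterexamples in [-10, 10]: {0}.

Counting them gives 1 values.

Answer: 1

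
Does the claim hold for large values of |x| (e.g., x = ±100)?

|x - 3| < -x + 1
x = 100: LHS = |100 - 3| = |97| = 97, RHS = -100 + 1 = -99; 97 < -99 — FAILS
x = -100: LHS = |(-100) - 3| = |-103| = 103, RHS = -(-100) + 1 = 101; 103 < 101 — FAILS

Answer: No, fails for both x = 100 and x = -100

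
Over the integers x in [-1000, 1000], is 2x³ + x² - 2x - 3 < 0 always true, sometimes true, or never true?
Holds at x = 0: LHS = 2·0³ + 0² - 2·0 - 3 = -3; -3 < 0 — holds
Fails at x = 2: LHS = 2·2³ + 2² - 2·2 - 3 = 13; 13 < 0 — FAILS
It is satisfied by some integers in the range but not all.

Answer: Sometimes true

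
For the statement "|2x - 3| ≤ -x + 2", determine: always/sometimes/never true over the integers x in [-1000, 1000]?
Holds at x = 1: LHS = |2·1 - 3| = |-1| = 1, RHS = -1 + 2 = 1; 1 ≤ 1 — holds
Fails at x = 0: LHS = |2·0 - 3| = |-3| = 3, RHS = -0 + 2 = 2; 3 ≤ 2 — FAILS
It is satisfied by some integers in the range but not all.

Answer: Sometimes true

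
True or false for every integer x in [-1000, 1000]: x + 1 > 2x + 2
The claim fails at x = 0:
x = 0: LHS = 0 + 1 = 1, RHS = 2·0 + 2 = 2; 1 > 2 — FAILS

Because a single integer refutes it, the statement is false.

Answer: False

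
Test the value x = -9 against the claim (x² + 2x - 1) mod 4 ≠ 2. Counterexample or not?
Substitute x = -9 into the relation:
x = -9: LHS = ((-9)² + 2·(-9) - 1) mod 4 = 62 mod 4 = 2; 2 ≠ 2 — FAILS

Since the claim fails at x = -9, this value is a counterexample.

Answer: Yes, x = -9 is a counterexample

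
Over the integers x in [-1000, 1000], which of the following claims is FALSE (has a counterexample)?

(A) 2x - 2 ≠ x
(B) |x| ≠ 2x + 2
(A) x = 2: LHS = 2·2 - 2 = 2; 2 ≠ 2 — FAILS

(B) Track d = LHS − RHS over the integers in [-1000, 1000]. Equality would need d = 0, but d changes sign only between consecutive integers, jumping over 0:
x = -1: LHS = |-1| = 1, RHS = 2·(-1) + 2 = 0; 1 ≠ 0 — holds  (d = 1)
x = 0: LHS = |0| = 0, RHS = 2·0 + 2 = 2; 0 ≠ 2 — holds  (d = -2)
Away from these crossings d keeps a constant sign, and checking every integer in [-1000, 1000] confirms d ≠ 0 throughout. Hence the two sides are never equal, so the relation holds for every integer in [-1000, 1000].

Only (A) has a counterexample.

Answer: A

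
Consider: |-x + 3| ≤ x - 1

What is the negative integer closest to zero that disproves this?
Testing negative integers from -1 downward:
x = -1: LHS = |-(-1) + 3| = |4| = 4, RHS = (-1) - 1 = -2; 4 ≤ -2 — FAILS  ← closest negative counterexample to 0

Answer: x = -1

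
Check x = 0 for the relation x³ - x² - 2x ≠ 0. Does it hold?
x = 0: LHS = 0³ - 0² - 2·0 = 0; 0 ≠ 0 — FAILS

The relation fails at x = 0, so x = 0 is a counterexample.

Answer: No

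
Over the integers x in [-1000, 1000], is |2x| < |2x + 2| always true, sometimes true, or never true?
Holds at x = 0: LHS = |2·0| = |0| = 0, RHS = |2·0 + 2| = |2| = 2; 0 < 2 — holds
Fails at x = -1: LHS = |2·(-1)| = |-2| = 2, RHS = |2·(-1) + 2| = |0| = 0; 2 < 0 — FAILS
It is satisfied by some integers in the range but not all.

Answer: Sometimes true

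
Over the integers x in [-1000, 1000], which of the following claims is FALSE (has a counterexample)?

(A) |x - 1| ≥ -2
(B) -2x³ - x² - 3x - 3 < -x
(A) An absolute value is never negative, so the left side is ≥ 0 for every x, while the right side is -2. Tightest case in [-1000, 1000] is x = 1:
x = 1: LHS = |1 - 1| = |0| = 0; 0 ≥ -2 — holds
Hence LHS − RHS is never negative, i.e. LHS ≥ RHS throughout, so the relation holds for every integer in [-1000, 1000].

(B) x = -1: LHS = -2·(-1)³ - (-1)² - 3·(-1) - 3 = 1, RHS = -(-1) = 1; 1 < 1 — FAILS

Only (B) has a counterexample.

Answer: B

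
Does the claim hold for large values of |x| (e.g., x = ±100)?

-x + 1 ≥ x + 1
x = 100: LHS = -100 + 1 = -99, RHS = 100 + 1 = 101; -99 ≥ 101 — FAILS
x = -100: LHS = -(-100) + 1 = 101, RHS = (-100) + 1 = -99; 101 ≥ -99 — holds

Answer: Partially: fails for x = 100, holds for x = -100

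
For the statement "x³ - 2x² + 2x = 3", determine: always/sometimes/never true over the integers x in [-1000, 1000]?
Track d = LHS − RHS over the integers in [-1000, 1000]. Equality would need d = 0, but d changes sign only between consecutive integers, jumping over 0:
x = 1: LHS = 1³ - 2·1² + 2·1 = 1; 1 = 3 — FAILS  (d = -2)
x = 2: LHS = 2³ - 2·2² + 2·2 = 4; 4 = 3 — FAILS  (d = 1)
Away from these crossings d keeps a constant sign, and checking every integer in [-1000, 1000] confirms d ≠ 0 throughout. Hence the two sides are never equal, so the claimed relation (=) fails for every integer in [-1000, 1000].

No integer in the range satisfies it.

Answer: Never true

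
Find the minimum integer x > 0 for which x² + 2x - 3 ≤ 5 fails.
Testing positive integers:
x = 1: LHS = 1² + 2·1 - 3 = 0; 0 ≤ 5 — holds
x = 2: LHS = 2² + 2·2 - 3 = 5; 5 ≤ 5 — holds
x = 3: LHS = 3² + 2·3 - 3 = 12; 12 ≤ 5 — FAILS  ← smallest positive counterexample

Answer: x = 3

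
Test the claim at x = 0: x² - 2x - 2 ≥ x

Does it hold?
x = 0: LHS = 0² - 2·0 - 2 = -2; -2 ≥ 0 — FAILS

The relation fails at x = 0, so x = 0 is a counterexample.

Answer: No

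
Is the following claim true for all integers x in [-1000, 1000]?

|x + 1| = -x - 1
The claim fails at x = 0:
x = 0: LHS = |0 + 1| = |1| = 1, RHS = -0 - 1 = -1; 1 = -1 — FAILS

Because a single integer refutes it, the statement is false.

Answer: False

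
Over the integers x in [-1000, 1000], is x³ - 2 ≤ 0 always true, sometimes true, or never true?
Holds at x = 0: LHS = 0³ - 2 = -2; -2 ≤ 0 — holds
Fails at x = 2: LHS = 2³ - 2 = 6; 6 ≤ 0 — FAILS
It is satisfied by some integers in the range but not all.

Answer: Sometimes true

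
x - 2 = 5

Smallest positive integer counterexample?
Testing positive integers:
x = 1: LHS = 1 - 2 = -1; -1 = 5 — FAILS  ← smallest positive counterexample

Answer: x = 1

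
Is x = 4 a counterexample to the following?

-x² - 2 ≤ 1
Substitute x = 4 into the relation:
x = 4: LHS = -4² - 2 = -18; -18 ≤ 1 — holds

The relation holds at x = 4, so it is not a counterexample.

Answer: No, x = 4 is not a counterexample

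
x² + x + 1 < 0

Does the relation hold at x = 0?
x = 0: LHS = 0² + 0 + 1 = 1; 1 < 0 — FAILS

The relation fails at x = 0, so x = 0 is a counterexample.

Answer: No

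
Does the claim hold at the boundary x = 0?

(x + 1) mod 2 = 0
x = 0: LHS = (0 + 1) mod 2 = 1 mod 2 = 1; 1 = 0 — FAILS

The relation fails at x = 0, so x = 0 is a counterexample.

Answer: No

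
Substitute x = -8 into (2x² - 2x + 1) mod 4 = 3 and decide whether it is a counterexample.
Substitute x = -8 into the relation:
x = -8: LHS = (2·(-8)² - 2·(-8) + 1) mod 4 = 145 mod 4 = 1; 1 = 3 — FAILS

Since the claim fails at x = -8, this value is a counterexample.

Answer: Yes, x = -8 is a counterexample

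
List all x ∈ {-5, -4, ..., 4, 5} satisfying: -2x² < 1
Over all integers in [-5, 5], LHS − RHS is largest at x = 0, where it equals -1:
x = 0: LHS = -2·0² = 0; 0 < 1 — holds
At the ends of the range:
x = -5: LHS = -2·(-5)² = -50; -50 < 1 — holds
x = 5: LHS = -2·5² = -50; -50 < 1 — holds
Hence LHS − RHS is never zero or positive, i.e. LHS < RHS throughout, so the relation holds for every integer in [-5, 5].

Answer: All integers in [-5, 5]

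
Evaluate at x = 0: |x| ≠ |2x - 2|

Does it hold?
x = 0: LHS = |0| = 0, RHS = |2·0 - 2| = |-2| = 2; 0 ≠ 2 — holds

The relation is satisfied at x = 0.

Answer: Yes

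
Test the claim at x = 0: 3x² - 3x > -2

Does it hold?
x = 0: LHS = 3·0² - 3·0 = 0; 0 > -2 — holds

The relation is satisfied at x = 0.

Answer: Yes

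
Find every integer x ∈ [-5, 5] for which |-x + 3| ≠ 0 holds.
Holds for: {-5, -4, -3, -2, -1, 0, 1, 2, 4, 5}
Fails for: {3}

Answer: {-5, -4, -3, -2, -1, 0, 1, 2, 4, 5}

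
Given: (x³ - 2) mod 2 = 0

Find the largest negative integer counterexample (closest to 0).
Testing negative integers from -1 downward:
x = -1: LHS = ((-1)³ - 2) mod 2 = (-3) mod 2 = 1; 1 = 0 — FAILS  ← closest negative counterexample to 0

Answer: x = -1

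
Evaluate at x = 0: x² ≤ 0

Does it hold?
x = 0: LHS = 0² = 0; 0 ≤ 0 — holds

The relation is satisfied at x = 0.

Answer: Yes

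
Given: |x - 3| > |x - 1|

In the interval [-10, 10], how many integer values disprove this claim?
Counterexamples in [-10, 10]: {2, 3, 4, 5, 6, 7, 8, 9, 10}.

Counting them gives 9 values.

Answer: 9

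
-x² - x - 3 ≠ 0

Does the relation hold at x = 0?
x = 0: LHS = -0² - 0 - 3 = -3; -3 ≠ 0 — holds

The relation is satisfied at x = 0.

Answer: Yes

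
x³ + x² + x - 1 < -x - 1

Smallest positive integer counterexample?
Testing positive integers:
x = 1: LHS = 1³ + 1² + 1 - 1 = 2, RHS = -1 - 1 = -2; 2 < -2 — FAILS  ← smallest positive counterexample

Answer: x = 1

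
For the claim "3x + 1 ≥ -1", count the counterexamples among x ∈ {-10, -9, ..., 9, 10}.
Counterexamples in [-10, 10]: {-10, -9, -8, -7, -6, -5, -4, -3, -2, -1}.

Counting them gives 10 values.

Answer: 10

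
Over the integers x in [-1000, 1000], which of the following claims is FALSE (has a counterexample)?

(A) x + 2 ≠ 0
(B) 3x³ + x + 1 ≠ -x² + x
(A) x = -2: LHS = (-2) + 2 = 0; 0 ≠ 0 — FAILS

(B) Track d = LHS − RHS over the integers in [-1000, 1000]. Equality would need d = 0, but d changes sign only between consecutive integers, jumping over 0:
x = -1: LHS = 3·(-1)³ + (-1) + 1 = -3, RHS = -(-1)² + (-1) = -2; -3 ≠ -2 — holds  (d = -1)
x = 0: LHS = 3·0³ + 0 + 1 = 1, RHS = -0² + 0 = 0; 1 ≠ 0 — holds  (d = 1)
Away from these crossings d keeps a constant sign, and checking every integer in [-1000, 1000] confirms d ≠ 0 throughout. Hence the two sides are never equal, so the relation holds for every integer in [-1000, 1000].

Only (A) has a counterexample.

Answer: A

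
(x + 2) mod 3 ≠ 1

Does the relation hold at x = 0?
x = 0: LHS = (0 + 2) mod 3 = 2 mod 3 = 2; 2 ≠ 1 — holds

The relation is satisfied at x = 0.

Answer: Yes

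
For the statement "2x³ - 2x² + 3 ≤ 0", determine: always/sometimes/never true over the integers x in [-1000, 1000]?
Holds at x = -1: LHS = 2·(-1)³ - 2·(-1)² + 3 = -1; -1 ≤ 0 — holds
Fails at x = 0: LHS = 2·0³ - 2·0² + 3 = 3; 3 ≤ 0 — FAILS
It is satisfied by some integers in the range but not all.

Answer: Sometimes true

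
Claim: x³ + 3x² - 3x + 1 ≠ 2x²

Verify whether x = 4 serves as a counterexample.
Substitute x = 4 into the relation:
x = 4: LHS = 4³ + 3·4² - 3·4 + 1 = 101, RHS = 2·4² = 32; 101 ≠ 32 — holds

The claim holds here, so x = 4 is not a counterexample. (A counterexample exists elsewhere, e.g. x = 1.)

Answer: No, x = 4 is not a counterexample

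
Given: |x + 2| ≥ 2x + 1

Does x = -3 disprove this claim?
Substitute x = -3 into the relation:
x = -3: LHS = |(-3) + 2| = |-1| = 1, RHS = 2·(-3) + 1 = -5; 1 ≥ -5 — holds

The claim holds here, so x = -3 is not a counterexample. (A counterexample exists elsewhere, e.g. x = 2.)

Answer: No, x = -3 is not a counterexample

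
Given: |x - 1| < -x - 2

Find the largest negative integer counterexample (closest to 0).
Testing negative integers from -1 downward:
x = -1: LHS = |(-1) - 1| = |-2| = 2, RHS = -(-1) - 2 = -1; 2 < -1 — FAILS  ← closest negative counterexample to 0

Answer: x = -1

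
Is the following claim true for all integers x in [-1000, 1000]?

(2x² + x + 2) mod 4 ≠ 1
The claim fails at x = 1:
x = 1: LHS = (2·1² + 1 + 2) mod 4 = 5 mod 4 = 1; 1 ≠ 1 — FAILS

Because a single integer refutes it, the statement is false.

Answer: False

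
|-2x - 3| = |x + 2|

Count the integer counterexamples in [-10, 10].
Counterexamples in [-10, 10]: {-10, -9, -8, -7, -6, -5, -4, -3, -2, 0, 1, 2, 3, 4, 5, 6, 7, 8, 9, 10}.

Counting them gives 20 values.

Answer: 20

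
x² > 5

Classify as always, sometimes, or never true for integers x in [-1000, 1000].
Holds at x = 3: LHS = 3² = 9; 9 > 5 — holds
Fails at x = 0: LHS = 0² = 0; 0 > 5 — FAILS
It is satisfied by some integers in the range but not all.

Answer: Sometimes true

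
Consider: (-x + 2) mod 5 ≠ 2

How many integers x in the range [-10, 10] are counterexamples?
Counterexamples in [-10, 10]: {-10, -5, 0, 5, 10}.

Counting them gives 5 values.

Answer: 5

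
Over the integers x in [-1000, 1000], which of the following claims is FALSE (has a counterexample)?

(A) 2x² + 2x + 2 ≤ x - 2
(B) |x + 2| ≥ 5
(A) x = 0: LHS = 2·0² + 2·0 + 2 = 2, RHS = 0 - 2 = -2; 2 ≤ -2 — FAILS
(B) x = 0: LHS = |0 + 2| = |2| = 2; 2 ≥ 5 — FAILS

Answer: Both A and B are false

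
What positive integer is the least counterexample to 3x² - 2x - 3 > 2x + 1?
Testing positive integers:
x = 1: LHS = 3·1² - 2·1 - 3 = -2, RHS = 2·1 + 1 = 3; -2 > 3 — FAILS  ← smallest positive counterexample

Answer: x = 1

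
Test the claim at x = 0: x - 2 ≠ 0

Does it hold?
x = 0: LHS = 0 - 2 = -2; -2 ≠ 0 — holds

The relation is satisfied at x = 0.

Answer: Yes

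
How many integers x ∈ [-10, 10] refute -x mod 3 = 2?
Counterexamples in [-10, 10]: {-10, -9, -7, -6, -4, -3, -1, 0, 2, 3, 5, 6, 8, 9}.

Counting them gives 14 values.

Answer: 14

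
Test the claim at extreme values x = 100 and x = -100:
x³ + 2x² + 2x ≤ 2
x = 100: LHS = 100³ + 2·100² + 2·100 = 1020200; 1020200 ≤ 2 — FAILS
x = -100: LHS = (-100)³ + 2·(-100)² + 2·(-100) = -980200; -980200 ≤ 2 — holds

Answer: Partially: fails for x = 100, holds for x = -100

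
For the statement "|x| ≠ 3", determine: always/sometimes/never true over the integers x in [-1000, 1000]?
Holds at x = 0: LHS = |0| = 0; 0 ≠ 3 — holds
Fails at x = 3: LHS = |3| = 3; 3 ≠ 3 — FAILS
It is satisfied by some integers in the range but not all.

Answer: Sometimes true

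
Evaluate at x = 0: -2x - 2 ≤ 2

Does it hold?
x = 0: LHS = -2·0 - 2 = -2; -2 ≤ 2 — holds

The relation is satisfied at x = 0.

Answer: Yes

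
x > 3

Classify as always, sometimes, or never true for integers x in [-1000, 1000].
Holds at x = 4: 4 > 3 — holds
Fails at x = 0: 0 > 3 — FAILS
It is satisfied by some integers in the range but not all.

Answer: Sometimes true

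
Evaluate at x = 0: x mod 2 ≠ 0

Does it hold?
x = 0: LHS = 0 mod 2 = 0; 0 ≠ 0 — FAILS

The relation fails at x = 0, so x = 0 is a counterexample.

Answer: No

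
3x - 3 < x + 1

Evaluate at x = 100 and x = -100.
x = 100: LHS = 3·100 - 3 = 297, RHS = 100 + 1 = 101; 297 < 101 — FAILS
x = -100: LHS = 3·(-100) - 3 = -303, RHS = (-100) + 1 = -99; -303 < -99 — holds

Answer: Partially: fails for x = 100, holds for x = -100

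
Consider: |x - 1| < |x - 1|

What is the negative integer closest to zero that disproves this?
Testing negative integers from -1 downward:
x = -1: LHS = |(-1) - 1| = |-2| = 2, RHS = |(-1) - 1| = |-2| = 2; 2 < 2 — FAILS  ← closest negative counterexample to 0

Answer: x = -1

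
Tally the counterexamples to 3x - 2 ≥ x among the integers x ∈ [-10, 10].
Counterexamples in [-10, 10]: {-10, -9, -8, -7, -6, -5, -4, -3, -2, -1, 0}.

Counting them gives 11 values.

Answer: 11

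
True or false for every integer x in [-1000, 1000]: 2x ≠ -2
The claim fails at x = -1:
x = -1: LHS = 2·(-1) = -2; -2 ≠ -2 — FAILS

Because a single integer refutes it, the statement is false.

Answer: False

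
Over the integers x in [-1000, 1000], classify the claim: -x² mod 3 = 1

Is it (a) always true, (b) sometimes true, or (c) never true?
For a polynomial with integer coefficients, its value mod 3 depends only on x mod 3, so it suffices to check one representative of each residue class, x = 0, 1, 2:
x = 0: LHS = (-0²) mod 3 = 0 mod 3 = 0; 0 = 1 — FAILS
x = 1: LHS = (-1²) mod 3 = (-1) mod 3 = 2; 2 = 1 — FAILS
x = 2: LHS = (-2²) mod 3 = (-4) mod 3 = 2; 2 = 1 — FAILS
The relation fails in every residue class, so the claimed relation (=) fails for every integer in [-1000, 1000].

No integer in the range satisfies it.

Answer: Never true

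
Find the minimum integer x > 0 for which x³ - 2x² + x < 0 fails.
Testing positive integers:
x = 1: LHS = 1³ - 2·1² + 1 = 0; 0 < 0 — FAILS  ← smallest positive counterexample

Answer: x = 1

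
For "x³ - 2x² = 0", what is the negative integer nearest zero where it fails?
Testing negative integers from -1 downward:
x = -1: LHS = (-1)³ - 2·(-1)² = -3; -3 = 0 — FAILS  ← closest negative counterexample to 0

Answer: x = -1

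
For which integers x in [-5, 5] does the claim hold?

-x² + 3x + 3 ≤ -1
Holds for: {-5, -4, -3, -2, -1, 4, 5}
Fails for: {0, 1, 2, 3}

Answer: {-5, -4, -3, -2, -1, 4, 5}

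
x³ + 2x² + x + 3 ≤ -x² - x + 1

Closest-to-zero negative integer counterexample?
Testing negative integers from -1 downward:
x = -1: LHS = (-1)³ + 2·(-1)² + (-1) + 3 = 3, RHS = -(-1)² - (-1) + 1 = 1; 3 ≤ 1 — FAILS  ← closest negative counterexample to 0

Answer: x = -1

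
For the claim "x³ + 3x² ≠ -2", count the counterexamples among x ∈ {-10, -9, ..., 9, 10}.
Track d = LHS − RHS over the integers in [-10, 10]. Equality would need d = 0, but d changes sign only between consecutive integers, jumping over 0:
x = -4: LHS = (-4)³ + 3·(-4)² = -16; -16 ≠ -2 — holds  (d = -14)
x = -3: LHS = (-3)³ + 3·(-3)² = 0; 0 ≠ -2 — holds  (d = 2)
Away from these crossings d keeps a constant sign, and checking every integer in [-10, 10] confirms d ≠ 0 throughout. Hence the two sides are never equal, so the relation holds for every integer in [-10, 10].

No counterexample appears in that range.

Answer: 0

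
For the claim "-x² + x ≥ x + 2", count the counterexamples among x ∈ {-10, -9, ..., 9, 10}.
Counterexamples in [-10, 10]: {-10, -9, -8, -7, -6, -5, -4, -3, -2, -1, 0, 1, 2, 3, 4, 5, 6, 7, 8, 9, 10}.

Counting them gives 21 values.

Answer: 21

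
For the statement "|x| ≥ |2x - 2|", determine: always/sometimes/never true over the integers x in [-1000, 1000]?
Holds at x = 1: LHS = |1| = 1, RHS = |2·1 - 2| = |0| = 0; 1 ≥ 0 — holds
Fails at x = 0: LHS = |0| = 0, RHS = |2·0 - 2| = |-2| = 2; 0 ≥ 2 — FAILS
It is satisfied by some integers in the range but not all.

Answer: Sometimes true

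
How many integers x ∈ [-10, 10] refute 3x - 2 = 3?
Counterexamples in [-10, 10]: {-10, -9, -8, -7, -6, -5, -4, -3, -2, -1, 0, 1, 2, 3, 4, 5, 6, 7, 8, 9, 10}.

Counting them gives 21 values.

Answer: 21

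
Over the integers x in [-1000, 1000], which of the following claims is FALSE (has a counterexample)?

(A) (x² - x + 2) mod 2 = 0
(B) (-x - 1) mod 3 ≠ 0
(A) For a polynomial with integer coefficients, its value mod 2 depends only on x mod 2, so it suffices to check one representative of each residue class, x = 0, 1:
x = 0: LHS = (0² - 0 + 2) mod 2 = 2 mod 2 = 0; 0 = 0 — holds
x = 1: LHS = (1² - 1 + 2) mod 2 = 2 mod 2 = 0; 0 = 0 — holds
The relation holds in every residue class, so the relation holds for every integer in [-1000, 1000].

(B) x = -1: LHS = (-(-1) - 1) mod 3 = 0 mod 3 = 0; 0 ≠ 0 — FAILS

Only (B) has a counterexample.

Answer: B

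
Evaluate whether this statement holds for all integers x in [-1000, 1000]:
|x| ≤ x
The claim fails at x = -1:
x = -1: LHS = |-1| = 1; 1 ≤ -1 — FAILS

Because a single integer refutes it, the statement is false.

Answer: False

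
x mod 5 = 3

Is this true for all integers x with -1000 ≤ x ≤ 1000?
The claim fails at x = 0:
x = 0: LHS = 0 mod 5 = 0; 0 = 3 — FAILS

Because a single integer refutes it, the statement is false.

Answer: False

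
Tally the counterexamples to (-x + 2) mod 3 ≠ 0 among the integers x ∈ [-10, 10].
Counterexamples in [-10, 10]: {-10, -7, -4, -1, 2, 5, 8}.

Counting them gives 7 values.

Answer: 7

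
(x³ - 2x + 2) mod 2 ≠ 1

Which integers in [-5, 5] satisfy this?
Holds for: {-4, -2, 0, 2, 4}
Fails for: {-5, -3, -1, 1, 3, 5}

Answer: {-4, -2, 0, 2, 4}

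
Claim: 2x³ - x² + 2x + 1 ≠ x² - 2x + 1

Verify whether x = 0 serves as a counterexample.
Substitute x = 0 into the relation:
x = 0: LHS = 2·0³ - 0² + 2·0 + 1 = 1, RHS = 0² - 2·0 + 1 = 1; 1 ≠ 1 — FAILS

Since the claim fails at x = 0, this value is a counterexample.

Answer: Yes, x = 0 is a counterexample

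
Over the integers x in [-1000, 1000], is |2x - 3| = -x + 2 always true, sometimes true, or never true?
Holds at x = 1: LHS = |2·1 - 3| = |-1| = 1, RHS = -1 + 2 = 1; 1 = 1 — holds
Fails at x = 0: LHS = |2·0 - 3| = |-3| = 3, RHS = -0 + 2 = 2; 3 = 2 — FAILS
It is satisfied by some integers in the range but not all.

Answer: Sometimes true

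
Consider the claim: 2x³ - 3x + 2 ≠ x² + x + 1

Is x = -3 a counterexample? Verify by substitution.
Substitute x = -3 into the relation:
x = -3: LHS = 2·(-3)³ - 3·(-3) + 2 = -43, RHS = (-3)² + (-3) + 1 = 7; -43 ≠ 7 — holds

The relation holds at x = -3, so it is not a counterexample.

Answer: No, x = -3 is not a counterexample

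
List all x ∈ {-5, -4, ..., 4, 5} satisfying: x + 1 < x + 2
Over all integers in [-5, 5], LHS − RHS is largest at x = 0, where it equals -1:
x = 0: LHS = 0 + 1 = 1, RHS = 0 + 2 = 2; 1 < 2 — holds
At the ends of the range:
x = -5: LHS = (-5) + 1 = -4, RHS = (-5) + 2 = -3; -4 < -3 — holds
x = 5: LHS = 5 + 1 = 6, RHS = 5 + 2 = 7; 6 < 7 — holds
Hence LHS − RHS is never zero or positive, i.e. LHS < RHS throughout, so the relation holds for every integer in [-5, 5].

Answer: All integers in [-5, 5]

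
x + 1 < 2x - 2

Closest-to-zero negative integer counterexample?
Testing negative integers from -1 downward:
x = -1: LHS = (-1) + 1 = 0, RHS = 2·(-1) - 2 = -4; 0 < -4 — FAILS  ← closest negative counterexample to 0

Answer: x = -1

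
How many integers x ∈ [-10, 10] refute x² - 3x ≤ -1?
Counterexamples in [-10, 10]: {-10, -9, -8, -7, -6, -5, -4, -3, -2, -1, 0, 3, 4, 5, 6, 7, 8, 9, 10}.

Counting them gives 19 values.

Answer: 19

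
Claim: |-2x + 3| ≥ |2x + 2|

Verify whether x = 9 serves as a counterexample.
Substitute x = 9 into the relation:
x = 9: LHS = |-2·9 + 3| = |-15| = 15, RHS = |2·9 + 2| = |20| = 20; 15 ≥ 20 — FAILS

Since the claim fails at x = 9, this value is a counterexample.

Answer: Yes, x = 9 is a counterexample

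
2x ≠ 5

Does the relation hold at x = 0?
x = 0: LHS = 2·0 = 0; 0 ≠ 5 — holds

The relation is satisfied at x = 0.

Answer: Yes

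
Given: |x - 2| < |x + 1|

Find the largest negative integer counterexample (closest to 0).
Testing negative integers from -1 downward:
x = -1: LHS = |(-1) - 2| = |-3| = 3, RHS = |(-1) + 1| = |0| = 0; 3 < 0 — FAILS  ← closest negative counterexample to 0

Answer: x = -1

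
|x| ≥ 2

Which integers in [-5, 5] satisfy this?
Holds for: {-5, -4, -3, -2, 2, 3, 4, 5}
Fails for: {-1, 0, 1}

Answer: {-5, -4, -3, -2, 2, 3, 4, 5}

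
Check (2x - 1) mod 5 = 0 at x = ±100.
x = 100: LHS = (2·100 - 1) mod 5 = 199 mod 5 = 4; 4 = 0 — FAILS
x = -100: LHS = (2·(-100) - 1) mod 5 = (-201) mod 5 = 4; 4 = 0 — FAILS

Answer: No, fails for both x = 100 and x = -100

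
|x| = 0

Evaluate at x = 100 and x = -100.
x = 100: LHS = |100| = 100; 100 = 0 — FAILS
x = -100: LHS = |-100| = 100; 100 = 0 — FAILS

Answer: No, fails for both x = 100 and x = -100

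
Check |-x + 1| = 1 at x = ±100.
x = 100: LHS = |-100 + 1| = |-99| = 99; 99 = 1 — FAILS
x = -100: LHS = |-(-100) + 1| = |101| = 101; 101 = 1 — FAILS

Answer: No, fails for both x = 100 and x = -100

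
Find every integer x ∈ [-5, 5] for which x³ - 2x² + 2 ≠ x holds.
Holds for: {-5, -4, -3, -2, 0, 3, 4, 5}
Fails for: {-1, 1, 2}

Answer: {-5, -4, -3, -2, 0, 3, 4, 5}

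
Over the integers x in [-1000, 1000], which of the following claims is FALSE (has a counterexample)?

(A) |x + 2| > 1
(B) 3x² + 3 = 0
(A) x = -1: LHS = |(-1) + 2| = |1| = 1; 1 > 1 — FAILS
(B) x = 0: LHS = 3·0² + 3 = 3; 3 = 0 — FAILS

Answer: Both A and B are false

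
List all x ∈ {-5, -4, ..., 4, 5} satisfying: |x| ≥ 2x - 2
Holds for: {-5, -4, -3, -2, -1, 0, 1, 2}
Fails for: {3, 4, 5}

Answer: {-5, -4, -3, -2, -1, 0, 1, 2}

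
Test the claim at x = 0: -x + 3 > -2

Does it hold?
x = 0: LHS = -0 + 3 = 3; 3 > -2 — holds

The relation is satisfied at x = 0.

Answer: Yes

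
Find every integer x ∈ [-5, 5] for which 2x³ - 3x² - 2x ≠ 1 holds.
Track d = LHS − RHS over the integers in [-5, 5]. Equality would need d = 0, but d changes sign only between consecutive integers, jumping over 0:
x = 2: LHS = 2·2³ - 3·2² - 2·2 = 0; 0 ≠ 1 — holds  (d = -1)
x = 3: LHS = 2·3³ - 3·3² - 2·3 = 21; 21 ≠ 1 — holds  (d = 20)
Away from these crossings d keeps a constant sign, and checking every integer in [-5, 5] confirms d ≠ 0 throughout. Hence the two sides are never equal, so the relation holds for every integer in [-5, 5].

Answer: All integers in [-5, 5]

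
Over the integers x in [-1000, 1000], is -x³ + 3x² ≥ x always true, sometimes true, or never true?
Holds at x = 0: LHS = -0³ + 3·0² = 0; 0 ≥ 0 — holds
Fails at x = 3: LHS = -3³ + 3·3² = 0; 0 ≥ 3 — FAILS
It is satisfied by some integers in the range but not all.

Answer: Sometimes true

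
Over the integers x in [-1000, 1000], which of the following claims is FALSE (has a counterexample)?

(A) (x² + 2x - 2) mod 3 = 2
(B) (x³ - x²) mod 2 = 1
(A) x = 0: LHS = (0² + 2·0 - 2) mod 3 = (-2) mod 3 = 1; 1 = 2 — FAILS
(B) x = 0: LHS = (0³ - 0²) mod 2 = 0 mod 2 = 0; 0 = 1 — FAILS

Answer: Both A and B are false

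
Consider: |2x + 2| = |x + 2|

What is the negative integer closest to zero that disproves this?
Testing negative integers from -1 downward:
x = -1: LHS = |2·(-1) + 2| = |0| = 0, RHS = |(-1) + 2| = |1| = 1; 0 = 1 — FAILS  ← closest negative counterexample to 0

Answer: x = -1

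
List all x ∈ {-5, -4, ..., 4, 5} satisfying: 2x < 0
Holds for: {-5, -4, -3, -2, -1}
Fails for: {0, 1, 2, 3, 4, 5}

Answer: {-5, -4, -3, -2, -1}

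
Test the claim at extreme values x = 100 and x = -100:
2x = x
x = 100: LHS = 2·100 = 200; 200 = 100 — FAILS
x = -100: LHS = 2·(-100) = -200; -200 = -100 — FAILS

Answer: No, fails for both x = 100 and x = -100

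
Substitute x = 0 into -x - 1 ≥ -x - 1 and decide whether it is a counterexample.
Substitute x = 0 into the relation:
x = 0: LHS = -0 - 1 = -1, RHS = -0 - 1 = -1; -1 ≥ -1 — holds

The relation holds at x = 0, so it is not a counterexample.

Answer: No, x = 0 is not a counterexample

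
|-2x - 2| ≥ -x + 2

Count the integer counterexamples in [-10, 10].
Counterexamples in [-10, 10]: {-3, -2, -1}.

Counting them gives 3 values.

Answer: 3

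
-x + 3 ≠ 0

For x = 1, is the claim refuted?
Substitute x = 1 into the relation:
x = 1: LHS = -1 + 3 = 2; 2 ≠ 0 — holds

The claim holds here, so x = 1 is not a counterexample. (A counterexample exists elsewhere, e.g. x = 3.)

Answer: No, x = 1 is not a counterexample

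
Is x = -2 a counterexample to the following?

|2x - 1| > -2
Substitute x = -2 into the relation:
x = -2: LHS = |2·(-2) - 1| = |-5| = 5; 5 > -2 — holds

The relation holds at x = -2, so it is not a counterexample.

Answer: No, x = -2 is not a counterexample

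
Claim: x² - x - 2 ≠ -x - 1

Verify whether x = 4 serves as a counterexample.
Substitute x = 4 into the relation:
x = 4: LHS = 4² - 4 - 2 = 10, RHS = -4 - 1 = -5; 10 ≠ -5 — holds

The claim holds here, so x = 4 is not a counterexample. (A counterexample exists elsewhere, e.g. x = 1.)

Answer: No, x = 4 is not a counterexample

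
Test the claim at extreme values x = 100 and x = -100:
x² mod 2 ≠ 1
x = 100: LHS = (100²) mod 2 = 10000 mod 2 = 0; 0 ≠ 1 — holds
x = -100: LHS = ((-100)²) mod 2 = 10000 mod 2 = 0; 0 ≠ 1 — holds

Answer: Yes, holds for both x = 100 and x = -100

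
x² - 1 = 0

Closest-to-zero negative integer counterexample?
Testing negative integers from -1 downward:
x = -1: LHS = (-1)² - 1 = 0; 0 = 0 — holds
x = -2: LHS = (-2)² - 1 = 3; 3 = 0 — FAILS  ← closest negative counterexample to 0

Answer: x = -2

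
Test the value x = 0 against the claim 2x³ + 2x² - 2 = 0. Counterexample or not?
Substitute x = 0 into the relation:
x = 0: LHS = 2·0³ + 2·0² - 2 = -2; -2 = 0 — FAILS

Since the claim fails at x = 0, this value is a counterexample.

Answer: Yes, x = 0 is a counterexample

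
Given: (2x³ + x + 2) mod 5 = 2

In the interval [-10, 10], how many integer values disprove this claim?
Counterexamples in [-10, 10]: {-9, -8, -7, -6, -4, -3, -2, -1, 1, 2, 3, 4, 6, 7, 8, 9}.

Counting them gives 16 values.

Answer: 16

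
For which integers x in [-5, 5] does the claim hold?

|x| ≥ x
Over all integers in [-5, 5], LHS − RHS is smallest at x = 0, where it equals 0:
x = 0: LHS = |0| = 0; 0 ≥ 0 — holds
At the ends of the range:
x = -5: LHS = |-5| = 5; 5 ≥ -5 — holds
x = 5: LHS = |5| = 5; 5 ≥ 5 — holds
Hence LHS − RHS is never negative, i.e. LHS ≥ RHS throughout, so the relation holds for every integer in [-5, 5].

Answer: All integers in [-5, 5]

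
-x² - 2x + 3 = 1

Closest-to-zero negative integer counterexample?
Testing negative integers from -1 downward:
x = -1: LHS = -(-1)² - 2·(-1) + 3 = 4; 4 = 1 — FAILS  ← closest negative counterexample to 0

Answer: x = -1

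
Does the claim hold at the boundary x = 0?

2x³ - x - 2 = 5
x = 0: LHS = 2·0³ - 0 - 2 = -2; -2 = 5 — FAILS

The relation fails at x = 0, so x = 0 is a counterexample.

Answer: No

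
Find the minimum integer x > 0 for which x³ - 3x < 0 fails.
Testing positive integers:
x = 1: LHS = 1³ - 3·1 = -2; -2 < 0 — holds
x = 2: LHS = 2³ - 3·2 = 2; 2 < 0 — FAILS  ← smallest positive counterexample

Answer: x = 2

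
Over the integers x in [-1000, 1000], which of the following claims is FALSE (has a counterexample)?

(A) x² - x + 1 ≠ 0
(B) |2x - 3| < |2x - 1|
(A) Over all integers in [-1000, 1000], LHS − RHS is always positive; it is smallest at x = 0, where it equals 1:
x = 0: LHS = 0² - 0 + 1 = 1; 1 ≠ 0 — holds
At the ends of the range:
x = -1000: LHS = (-1000)² - (-1000) + 1 = 1001001; 1001001 ≠ 0 — holds
x = 1000: LHS = 1000² - 1000 + 1 = 999001; 999001 ≠ 0 — holds
Hence LHS − RHS is never 0, i.e. the two sides are never equal, so the relation holds for every integer in [-1000, 1000].

(B) x = 0: LHS = |2·0 - 3| = |-3| = 3, RHS = |2·0 - 1| = |-1| = 1; 3 < 1 — FAILS

Only (B) has a counterexample.

Answer: B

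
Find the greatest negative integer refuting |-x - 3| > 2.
Testing negative integers from -1 downward:
x = -1: LHS = |-(-1) - 3| = |-2| = 2; 2 > 2 — FAILS  ← closest negative counterexample to 0

Answer: x = -1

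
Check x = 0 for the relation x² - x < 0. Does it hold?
x = 0: LHS = 0² - 0 = 0; 0 < 0 — FAILS

The relation fails at x = 0, so x = 0 is a counterexample.

Answer: No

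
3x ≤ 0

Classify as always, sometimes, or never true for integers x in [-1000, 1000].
Holds at x = 0: LHS = 3·0 = 0; 0 ≤ 0 — holds
Fails at x = 1: LHS = 3·1 = 3; 3 ≤ 0 — FAILS
It is satisfied by some integers in the range but not all.

Answer: Sometimes true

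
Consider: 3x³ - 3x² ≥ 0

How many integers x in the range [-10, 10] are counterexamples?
Counterexamples in [-10, 10]: {-10, -9, -8, -7, -6, -5, -4, -3, -2, -1}.

Counting them gives 10 values.

Answer: 10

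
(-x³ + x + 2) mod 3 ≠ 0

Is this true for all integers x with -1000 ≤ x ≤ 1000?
For a polynomial with integer coefficients, its value mod 3 depends only on x mod 3, so it suffices to check one representative of each residue class, x = 0, 1, 2:
x = 0: LHS = (-0³ + 0 + 2) mod 3 = 2 mod 3 = 2; 2 ≠ 0 — holds
x = 1: LHS = (-1³ + 1 + 2) mod 3 = 2 mod 3 = 2; 2 ≠ 0 — holds
x = 2: LHS = (-2³ + 2 + 2) mod 3 = (-4) mod 3 = 2; 2 ≠ 0 — holds
The relation holds in every residue class, so the relation holds for every integer in [-1000, 1000].

No counterexample exists.

Answer: True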